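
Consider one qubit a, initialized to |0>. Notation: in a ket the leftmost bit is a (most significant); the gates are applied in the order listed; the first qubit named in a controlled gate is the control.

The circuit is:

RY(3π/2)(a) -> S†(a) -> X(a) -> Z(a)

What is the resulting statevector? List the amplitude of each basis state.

The resulting statevector has amplitude -sqrt(2)*I/2 on |0>, sqrt(2)/2 on |1>.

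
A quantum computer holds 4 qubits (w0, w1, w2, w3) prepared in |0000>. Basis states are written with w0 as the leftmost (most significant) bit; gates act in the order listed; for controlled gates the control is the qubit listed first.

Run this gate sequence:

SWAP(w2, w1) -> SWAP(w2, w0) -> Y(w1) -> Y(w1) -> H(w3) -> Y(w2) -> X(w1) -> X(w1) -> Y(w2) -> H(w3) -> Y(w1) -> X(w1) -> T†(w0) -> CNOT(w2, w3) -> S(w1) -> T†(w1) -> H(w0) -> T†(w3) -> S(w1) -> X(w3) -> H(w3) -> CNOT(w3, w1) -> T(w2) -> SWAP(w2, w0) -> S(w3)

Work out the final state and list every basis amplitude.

The resulting statevector has amplitude I/2 on |0000>, I/2 on |0010>, 1/2 on |0101>, 1/2 on |0111>, and 0 on every other basis state.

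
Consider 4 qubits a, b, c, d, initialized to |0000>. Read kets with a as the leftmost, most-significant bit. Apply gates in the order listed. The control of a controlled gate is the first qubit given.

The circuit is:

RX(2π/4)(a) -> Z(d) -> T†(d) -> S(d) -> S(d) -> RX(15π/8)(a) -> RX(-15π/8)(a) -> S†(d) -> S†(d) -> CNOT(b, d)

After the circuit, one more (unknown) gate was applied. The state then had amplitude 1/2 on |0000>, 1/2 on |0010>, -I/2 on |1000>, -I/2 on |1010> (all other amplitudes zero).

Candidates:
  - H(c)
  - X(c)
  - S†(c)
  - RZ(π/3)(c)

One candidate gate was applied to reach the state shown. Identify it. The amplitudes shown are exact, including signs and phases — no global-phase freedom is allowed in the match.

It was H(c) that produced the state shown. Key observation: gates 4-9 undo each other exactly, leaving only the rest of the circuit to track.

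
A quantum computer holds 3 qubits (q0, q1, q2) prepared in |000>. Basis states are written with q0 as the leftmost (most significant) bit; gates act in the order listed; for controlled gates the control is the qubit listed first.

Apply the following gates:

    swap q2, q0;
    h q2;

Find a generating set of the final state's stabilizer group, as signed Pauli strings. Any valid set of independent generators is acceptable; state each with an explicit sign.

The final state is stabilized by the group generated by +IIX, +ZII, +IZI; other independent generating sets are equally valid.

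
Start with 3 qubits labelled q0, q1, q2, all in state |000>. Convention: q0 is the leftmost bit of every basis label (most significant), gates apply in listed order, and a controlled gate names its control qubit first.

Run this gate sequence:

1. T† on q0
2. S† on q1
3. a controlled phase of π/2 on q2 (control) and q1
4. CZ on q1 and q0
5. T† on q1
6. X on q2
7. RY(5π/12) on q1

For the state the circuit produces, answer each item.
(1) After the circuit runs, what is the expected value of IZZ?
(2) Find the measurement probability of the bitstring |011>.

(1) The observable IZZ averages to -sqrt(6)/4 + sqrt(2)/4.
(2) A full measurement returns |011> with probability -sqrt(6)/8 + sqrt(2)/8 + 1/2.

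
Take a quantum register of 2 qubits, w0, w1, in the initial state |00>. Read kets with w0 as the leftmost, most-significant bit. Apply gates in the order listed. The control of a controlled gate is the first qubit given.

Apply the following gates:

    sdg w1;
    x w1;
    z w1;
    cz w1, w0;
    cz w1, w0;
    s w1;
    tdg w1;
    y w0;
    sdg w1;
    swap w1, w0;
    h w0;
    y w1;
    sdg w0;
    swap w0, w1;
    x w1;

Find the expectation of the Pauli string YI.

The observable YI averages to 0.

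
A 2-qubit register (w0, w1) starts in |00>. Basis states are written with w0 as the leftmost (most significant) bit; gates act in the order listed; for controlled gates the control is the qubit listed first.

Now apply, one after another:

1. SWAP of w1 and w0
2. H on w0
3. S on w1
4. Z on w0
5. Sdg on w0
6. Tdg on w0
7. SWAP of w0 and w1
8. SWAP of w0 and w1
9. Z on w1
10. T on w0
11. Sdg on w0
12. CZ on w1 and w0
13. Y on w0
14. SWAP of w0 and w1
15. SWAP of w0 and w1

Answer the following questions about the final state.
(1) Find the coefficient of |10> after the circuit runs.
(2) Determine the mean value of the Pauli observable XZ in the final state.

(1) The final state's coefficient on |10> equals sqrt(2)*I/2. Key observation: steps 14-15 multiply out to the identity, so the circuit reduces to the remaining gates.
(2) The observable XZ averages to -1.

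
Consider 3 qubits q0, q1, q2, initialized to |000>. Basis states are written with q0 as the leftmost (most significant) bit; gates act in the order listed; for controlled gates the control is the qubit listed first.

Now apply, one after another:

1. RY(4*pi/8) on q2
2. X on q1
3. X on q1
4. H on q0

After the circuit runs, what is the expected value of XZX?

The observable XZX averages to 1.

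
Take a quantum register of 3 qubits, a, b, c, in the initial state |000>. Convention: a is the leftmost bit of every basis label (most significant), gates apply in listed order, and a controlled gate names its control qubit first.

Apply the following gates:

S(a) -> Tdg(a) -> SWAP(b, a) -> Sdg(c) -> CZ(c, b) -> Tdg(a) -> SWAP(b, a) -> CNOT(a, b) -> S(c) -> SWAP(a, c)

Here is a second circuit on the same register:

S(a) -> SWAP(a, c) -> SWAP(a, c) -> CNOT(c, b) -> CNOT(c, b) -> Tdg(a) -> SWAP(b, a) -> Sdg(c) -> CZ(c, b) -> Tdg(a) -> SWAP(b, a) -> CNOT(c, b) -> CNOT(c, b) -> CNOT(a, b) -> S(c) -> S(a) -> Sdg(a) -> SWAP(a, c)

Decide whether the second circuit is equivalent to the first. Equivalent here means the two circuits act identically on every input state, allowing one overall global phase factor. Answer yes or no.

Yes: on every input state the two circuits agree up to one overall phase factor.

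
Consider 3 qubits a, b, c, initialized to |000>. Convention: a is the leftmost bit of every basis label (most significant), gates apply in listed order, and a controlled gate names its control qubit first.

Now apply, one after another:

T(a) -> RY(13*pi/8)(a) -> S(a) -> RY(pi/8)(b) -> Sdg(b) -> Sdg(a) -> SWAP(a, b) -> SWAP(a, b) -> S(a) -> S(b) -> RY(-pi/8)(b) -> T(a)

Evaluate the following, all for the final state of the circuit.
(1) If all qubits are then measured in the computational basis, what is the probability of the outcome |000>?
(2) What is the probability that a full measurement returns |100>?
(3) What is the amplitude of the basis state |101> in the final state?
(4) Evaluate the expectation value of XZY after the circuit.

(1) Outcome |000> occurs with probability sqrt(2 - sqrt(2))/4 + 1/2. Key observation: steps 4-11 multiply out to the identity, so the circuit reduces to the remaining gates.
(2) The probability of measuring |100> is 1/2 - sqrt(2 - sqrt(2))/4.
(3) |101> carries amplitude 0 in the final state.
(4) The expectation value of XZY is 0.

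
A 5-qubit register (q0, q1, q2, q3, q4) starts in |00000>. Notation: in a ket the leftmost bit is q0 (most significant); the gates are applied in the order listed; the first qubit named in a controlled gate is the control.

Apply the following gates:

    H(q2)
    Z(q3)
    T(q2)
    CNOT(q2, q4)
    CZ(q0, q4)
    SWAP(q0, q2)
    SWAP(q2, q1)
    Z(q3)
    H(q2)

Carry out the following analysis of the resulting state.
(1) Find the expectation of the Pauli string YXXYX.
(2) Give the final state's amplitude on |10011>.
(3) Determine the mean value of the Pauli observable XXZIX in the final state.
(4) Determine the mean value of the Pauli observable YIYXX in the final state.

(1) In the final state, YXXYX has expectation 0.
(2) |10011> carries amplitude 0 in the final state.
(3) The expectation value of XXZIX is 0.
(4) The expectation value of YIYXX is 0.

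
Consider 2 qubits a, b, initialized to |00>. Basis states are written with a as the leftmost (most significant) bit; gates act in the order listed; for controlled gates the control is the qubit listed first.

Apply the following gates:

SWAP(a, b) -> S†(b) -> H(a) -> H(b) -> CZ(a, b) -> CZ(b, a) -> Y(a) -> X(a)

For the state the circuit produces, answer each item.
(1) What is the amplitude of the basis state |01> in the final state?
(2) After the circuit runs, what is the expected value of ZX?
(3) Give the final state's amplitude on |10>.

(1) The final state's coefficient on |01> equals I/2.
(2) The observable ZX averages to 0.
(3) The final state's coefficient on |10> equals -I/2.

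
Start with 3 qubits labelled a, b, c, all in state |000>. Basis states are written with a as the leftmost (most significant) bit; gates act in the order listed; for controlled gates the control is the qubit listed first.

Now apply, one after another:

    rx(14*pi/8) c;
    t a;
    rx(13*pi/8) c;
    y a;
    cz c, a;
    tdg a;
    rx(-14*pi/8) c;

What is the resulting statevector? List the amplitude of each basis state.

The final amplitudes are -sqrt(2)*I*exp(-I*pi/4)*cos(3*pi/16)/2 + 2*I*sqrt(1/2 - sqrt(2)/4)*sqrt(sqrt(2)/4 + 1/2)*exp(-I*pi/4)*sin(3*pi/16) on |100>, -sqrt(2)*exp(-I*pi/4)*sin(3*pi/16)/2 - 2*sqrt(1/2 - sqrt(2)/4)*sqrt(sqrt(2)/4 + 1/2)*exp(-I*pi/4)*cos(3*pi/16) on |101>, and 0 on every other basis state.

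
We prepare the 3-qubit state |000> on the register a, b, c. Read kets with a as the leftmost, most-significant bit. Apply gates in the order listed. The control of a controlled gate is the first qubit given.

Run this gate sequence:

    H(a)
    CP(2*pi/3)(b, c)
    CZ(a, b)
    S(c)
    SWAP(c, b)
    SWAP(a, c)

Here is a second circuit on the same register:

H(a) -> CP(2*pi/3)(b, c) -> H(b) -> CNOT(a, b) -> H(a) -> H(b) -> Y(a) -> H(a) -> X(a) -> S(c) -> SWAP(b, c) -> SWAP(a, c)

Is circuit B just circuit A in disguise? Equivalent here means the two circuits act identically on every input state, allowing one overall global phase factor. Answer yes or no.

No, they are not equivalent — no single phase factor reconciles the two unitaries.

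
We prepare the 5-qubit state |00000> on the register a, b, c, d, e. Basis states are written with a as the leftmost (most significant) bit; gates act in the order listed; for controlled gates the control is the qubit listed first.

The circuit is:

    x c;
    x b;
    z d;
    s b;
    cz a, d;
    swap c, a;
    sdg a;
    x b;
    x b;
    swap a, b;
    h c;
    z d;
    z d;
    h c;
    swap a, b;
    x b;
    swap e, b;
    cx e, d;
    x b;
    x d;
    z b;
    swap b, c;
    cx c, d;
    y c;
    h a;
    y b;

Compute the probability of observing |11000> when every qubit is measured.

Outcome |11000> occurs with probability 1/2. Key observation: the block from step 9 through step 16 cancels to the identity and can be dropped.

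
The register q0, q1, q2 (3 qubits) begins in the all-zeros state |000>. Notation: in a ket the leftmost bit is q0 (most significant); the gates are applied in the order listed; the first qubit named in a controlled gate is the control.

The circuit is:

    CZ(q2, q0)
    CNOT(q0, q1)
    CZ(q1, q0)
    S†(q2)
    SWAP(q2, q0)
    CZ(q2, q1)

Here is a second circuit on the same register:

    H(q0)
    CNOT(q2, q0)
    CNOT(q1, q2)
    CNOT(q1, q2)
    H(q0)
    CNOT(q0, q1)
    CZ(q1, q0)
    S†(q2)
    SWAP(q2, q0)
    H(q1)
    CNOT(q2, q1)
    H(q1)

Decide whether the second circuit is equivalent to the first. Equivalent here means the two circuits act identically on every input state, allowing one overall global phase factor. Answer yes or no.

Yes: on every input state the two circuits agree up to one overall phase factor.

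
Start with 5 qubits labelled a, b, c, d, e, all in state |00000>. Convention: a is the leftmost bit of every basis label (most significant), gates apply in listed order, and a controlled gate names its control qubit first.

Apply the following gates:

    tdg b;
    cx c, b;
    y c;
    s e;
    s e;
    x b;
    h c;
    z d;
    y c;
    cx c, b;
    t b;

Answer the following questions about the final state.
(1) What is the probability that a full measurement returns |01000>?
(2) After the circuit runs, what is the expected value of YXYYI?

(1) Outcome |01000> occurs with probability 1/2.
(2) The expectation value of YXYYI is 0.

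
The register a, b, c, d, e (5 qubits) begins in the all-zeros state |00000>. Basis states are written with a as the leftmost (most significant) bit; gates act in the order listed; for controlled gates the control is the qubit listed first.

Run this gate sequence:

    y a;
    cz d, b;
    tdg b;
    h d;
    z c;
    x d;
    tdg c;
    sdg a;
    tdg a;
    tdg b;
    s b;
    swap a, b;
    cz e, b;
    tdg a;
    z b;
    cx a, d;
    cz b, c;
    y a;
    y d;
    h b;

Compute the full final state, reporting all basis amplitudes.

The final amplitudes are exp(3*I*pi/4)/2 on |10000>, -exp(3*I*pi/4)/2 on |10010>, -exp(3*I*pi/4)/2 on |11000>, exp(3*I*pi/4)/2 on |11010>, and 0 on every other basis state.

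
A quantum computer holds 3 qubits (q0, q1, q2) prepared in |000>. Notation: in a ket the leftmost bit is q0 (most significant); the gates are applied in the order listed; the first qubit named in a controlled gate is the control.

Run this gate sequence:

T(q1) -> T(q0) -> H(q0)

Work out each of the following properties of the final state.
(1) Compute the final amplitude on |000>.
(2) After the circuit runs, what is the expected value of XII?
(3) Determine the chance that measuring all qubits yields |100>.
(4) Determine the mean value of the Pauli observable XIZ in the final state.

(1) The final state's coefficient on |000> equals sqrt(2)/2.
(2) The observable XII averages to 1.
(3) A full measurement returns |100> with probability 1/2.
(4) The observable XIZ averages to 1.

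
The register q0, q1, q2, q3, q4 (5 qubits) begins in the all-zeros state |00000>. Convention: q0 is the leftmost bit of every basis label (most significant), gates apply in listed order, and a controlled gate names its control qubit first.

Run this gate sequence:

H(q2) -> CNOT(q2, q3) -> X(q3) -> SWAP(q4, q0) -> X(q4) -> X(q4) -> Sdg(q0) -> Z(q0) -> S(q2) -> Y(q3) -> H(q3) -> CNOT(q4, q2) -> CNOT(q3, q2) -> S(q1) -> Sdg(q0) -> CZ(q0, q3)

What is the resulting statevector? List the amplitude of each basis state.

The final amplitudes are -I/2 on |00000>, 1/2 on |00010>, -1/2 on |00100>, -I/2 on |00110>, and 0 on every other basis state. Key observation: gates 5-6 undo each other exactly, leaving only the rest of the circuit to track.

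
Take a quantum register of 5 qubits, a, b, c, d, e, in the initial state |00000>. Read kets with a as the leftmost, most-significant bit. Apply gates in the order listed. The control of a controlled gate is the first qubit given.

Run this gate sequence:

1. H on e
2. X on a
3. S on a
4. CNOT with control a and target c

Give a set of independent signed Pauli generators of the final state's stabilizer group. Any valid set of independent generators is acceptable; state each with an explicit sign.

One valid set of independent stabilizer generators is +IIIIX, -ZIIII, +IZIII, -IIZII, +IIIZI (any independent generating set of the same group is equally correct).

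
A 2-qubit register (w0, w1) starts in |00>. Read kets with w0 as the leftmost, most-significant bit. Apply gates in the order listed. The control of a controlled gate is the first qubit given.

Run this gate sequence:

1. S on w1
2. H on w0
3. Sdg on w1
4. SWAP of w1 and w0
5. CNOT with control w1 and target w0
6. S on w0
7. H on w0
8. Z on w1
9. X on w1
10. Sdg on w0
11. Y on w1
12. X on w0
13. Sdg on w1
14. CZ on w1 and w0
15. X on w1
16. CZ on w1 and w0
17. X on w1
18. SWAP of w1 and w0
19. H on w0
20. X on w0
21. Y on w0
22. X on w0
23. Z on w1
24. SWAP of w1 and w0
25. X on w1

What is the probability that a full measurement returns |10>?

A full measurement returns |10> with probability 1/2.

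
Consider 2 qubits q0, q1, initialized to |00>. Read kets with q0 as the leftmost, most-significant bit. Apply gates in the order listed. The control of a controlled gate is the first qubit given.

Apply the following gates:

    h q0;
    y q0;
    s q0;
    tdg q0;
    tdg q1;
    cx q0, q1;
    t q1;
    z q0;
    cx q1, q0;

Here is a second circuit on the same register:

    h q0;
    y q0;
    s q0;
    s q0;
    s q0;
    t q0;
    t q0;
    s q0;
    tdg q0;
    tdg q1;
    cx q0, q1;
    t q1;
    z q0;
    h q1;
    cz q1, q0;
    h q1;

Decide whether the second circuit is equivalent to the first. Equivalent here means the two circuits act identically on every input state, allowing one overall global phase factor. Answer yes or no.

No, they are not equivalent — no single phase factor reconciles the two unitaries.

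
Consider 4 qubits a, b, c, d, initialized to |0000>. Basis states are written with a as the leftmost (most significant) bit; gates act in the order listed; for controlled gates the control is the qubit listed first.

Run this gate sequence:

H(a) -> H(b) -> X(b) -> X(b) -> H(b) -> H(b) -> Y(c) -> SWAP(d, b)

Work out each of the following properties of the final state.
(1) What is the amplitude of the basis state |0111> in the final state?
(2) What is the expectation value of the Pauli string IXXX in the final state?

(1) The amplitude on |0111> is 0. Key observation: the block from step 2 through step 5 cancels to the identity and can be dropped.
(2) The observable IXXX averages to 0.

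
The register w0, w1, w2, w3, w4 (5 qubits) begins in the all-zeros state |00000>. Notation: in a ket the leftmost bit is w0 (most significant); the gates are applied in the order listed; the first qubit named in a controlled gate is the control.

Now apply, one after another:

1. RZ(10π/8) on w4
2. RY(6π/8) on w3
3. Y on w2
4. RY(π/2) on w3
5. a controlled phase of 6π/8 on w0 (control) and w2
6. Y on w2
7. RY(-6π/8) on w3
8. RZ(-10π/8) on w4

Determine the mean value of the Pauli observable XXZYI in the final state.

The expectation value of XXZYI is 0.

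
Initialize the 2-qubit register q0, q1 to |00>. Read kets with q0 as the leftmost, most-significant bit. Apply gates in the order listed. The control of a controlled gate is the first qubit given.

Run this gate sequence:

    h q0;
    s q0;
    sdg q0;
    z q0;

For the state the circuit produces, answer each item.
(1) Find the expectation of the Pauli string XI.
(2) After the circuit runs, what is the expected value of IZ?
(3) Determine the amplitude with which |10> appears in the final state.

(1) In the final state, XI has expectation -1. Key observation: the block from step 2 through step 3 cancels to the identity and can be dropped.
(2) The expectation value of IZ is 1.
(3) |10> carries amplitude -sqrt(2)/2 in the final state.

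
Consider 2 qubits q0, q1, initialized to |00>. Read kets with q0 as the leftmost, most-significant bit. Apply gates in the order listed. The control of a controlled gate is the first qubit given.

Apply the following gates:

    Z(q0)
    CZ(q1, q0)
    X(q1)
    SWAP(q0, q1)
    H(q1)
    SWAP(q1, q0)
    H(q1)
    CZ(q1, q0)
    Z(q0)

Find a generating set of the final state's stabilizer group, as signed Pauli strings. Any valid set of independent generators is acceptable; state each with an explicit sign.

One valid set of independent stabilizer generators is -XZ, -ZX (any independent generating set of the same group is equally correct).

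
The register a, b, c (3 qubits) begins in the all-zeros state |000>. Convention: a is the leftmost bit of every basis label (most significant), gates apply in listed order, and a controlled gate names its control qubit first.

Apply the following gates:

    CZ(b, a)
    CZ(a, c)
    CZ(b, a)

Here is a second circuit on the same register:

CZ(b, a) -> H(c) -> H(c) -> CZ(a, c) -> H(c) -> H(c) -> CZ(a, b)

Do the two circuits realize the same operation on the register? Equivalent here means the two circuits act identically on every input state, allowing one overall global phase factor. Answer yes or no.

Yes: on every input state the two circuits agree up to one overall phase factor.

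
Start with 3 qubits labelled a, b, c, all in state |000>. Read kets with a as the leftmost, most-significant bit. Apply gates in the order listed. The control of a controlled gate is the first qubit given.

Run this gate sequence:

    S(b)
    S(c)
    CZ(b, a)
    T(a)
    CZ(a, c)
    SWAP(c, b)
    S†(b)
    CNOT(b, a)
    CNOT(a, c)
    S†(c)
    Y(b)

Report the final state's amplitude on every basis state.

After the circuit, the state carries amplitude I on |010>, and 0 on every other basis state.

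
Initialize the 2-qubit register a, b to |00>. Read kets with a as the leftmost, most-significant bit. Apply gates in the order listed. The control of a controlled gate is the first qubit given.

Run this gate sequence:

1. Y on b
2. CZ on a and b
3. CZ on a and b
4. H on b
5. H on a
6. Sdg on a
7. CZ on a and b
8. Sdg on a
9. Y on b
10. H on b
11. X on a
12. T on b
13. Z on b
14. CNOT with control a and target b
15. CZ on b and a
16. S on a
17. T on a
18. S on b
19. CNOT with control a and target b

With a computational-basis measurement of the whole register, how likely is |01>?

Outcome |01> occurs with probability 1/2.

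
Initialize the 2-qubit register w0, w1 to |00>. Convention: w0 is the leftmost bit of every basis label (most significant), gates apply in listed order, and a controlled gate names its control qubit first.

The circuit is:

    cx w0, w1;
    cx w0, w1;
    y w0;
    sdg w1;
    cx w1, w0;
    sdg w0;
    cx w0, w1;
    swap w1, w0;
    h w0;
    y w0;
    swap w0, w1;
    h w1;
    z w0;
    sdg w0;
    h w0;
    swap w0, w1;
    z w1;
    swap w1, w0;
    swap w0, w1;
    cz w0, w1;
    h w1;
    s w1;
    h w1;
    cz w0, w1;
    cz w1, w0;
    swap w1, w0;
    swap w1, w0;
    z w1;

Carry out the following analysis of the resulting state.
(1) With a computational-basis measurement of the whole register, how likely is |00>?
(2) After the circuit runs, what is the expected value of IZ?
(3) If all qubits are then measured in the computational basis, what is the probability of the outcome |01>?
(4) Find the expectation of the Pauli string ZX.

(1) A full measurement returns |00> with probability 1/2. Key observation: steps 26-27 multiply out to the identity, so the circuit reduces to the remaining gates.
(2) The expectation value of IZ is 0.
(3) A full measurement returns |01> with probability 1/2.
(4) In the final state, ZX has expectation -1.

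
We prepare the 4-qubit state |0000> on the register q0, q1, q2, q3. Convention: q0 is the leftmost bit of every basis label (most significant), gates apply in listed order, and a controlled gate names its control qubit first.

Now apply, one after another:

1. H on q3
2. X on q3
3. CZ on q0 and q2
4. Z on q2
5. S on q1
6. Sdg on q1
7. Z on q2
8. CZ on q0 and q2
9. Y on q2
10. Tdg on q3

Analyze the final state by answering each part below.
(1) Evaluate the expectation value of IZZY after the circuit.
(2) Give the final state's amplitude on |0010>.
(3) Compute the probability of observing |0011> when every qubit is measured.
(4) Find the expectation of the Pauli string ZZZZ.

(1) The expectation value of IZZY is sqrt(2)/2.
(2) The final state's coefficient on |0010> equals sqrt(2)*I/2.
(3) A full measurement returns |0011> with probability 1/2.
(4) The observable ZZZZ averages to 0.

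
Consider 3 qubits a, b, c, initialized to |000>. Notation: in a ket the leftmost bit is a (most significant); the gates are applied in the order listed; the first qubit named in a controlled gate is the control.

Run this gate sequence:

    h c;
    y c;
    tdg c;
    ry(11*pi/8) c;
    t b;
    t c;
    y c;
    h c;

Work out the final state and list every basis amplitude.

The final amplitudes are -sin(3*pi/16) - exp(I*pi/4)*cos(3*pi/16)/2 - exp(3*I*pi/4)*cos(3*pi/16)/2 on |000>, -sqrt(2)*sin(5*pi/16)/2 on |001>, and 0 on every other basis state.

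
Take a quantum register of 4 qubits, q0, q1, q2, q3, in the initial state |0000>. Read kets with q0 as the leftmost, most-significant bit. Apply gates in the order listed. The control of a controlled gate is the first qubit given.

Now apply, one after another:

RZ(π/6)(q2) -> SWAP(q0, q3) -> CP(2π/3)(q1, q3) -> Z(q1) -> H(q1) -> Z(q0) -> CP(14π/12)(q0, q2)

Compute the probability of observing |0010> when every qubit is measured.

A full measurement returns |0010> with probability 0.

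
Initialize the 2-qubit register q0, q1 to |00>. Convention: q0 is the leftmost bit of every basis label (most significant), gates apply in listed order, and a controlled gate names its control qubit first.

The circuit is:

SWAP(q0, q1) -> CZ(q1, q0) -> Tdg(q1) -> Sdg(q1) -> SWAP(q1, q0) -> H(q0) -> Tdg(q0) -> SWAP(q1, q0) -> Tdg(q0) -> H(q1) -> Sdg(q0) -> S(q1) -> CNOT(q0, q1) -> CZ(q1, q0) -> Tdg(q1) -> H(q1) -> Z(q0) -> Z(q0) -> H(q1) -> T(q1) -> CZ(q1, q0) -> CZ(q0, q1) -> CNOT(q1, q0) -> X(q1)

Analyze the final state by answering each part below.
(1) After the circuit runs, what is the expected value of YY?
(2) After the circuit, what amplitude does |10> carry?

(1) The expectation value of YY is -sqrt(2)/2.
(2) |10> carries amplitude -exp(I*pi/4)/2 + I/2 in the final state.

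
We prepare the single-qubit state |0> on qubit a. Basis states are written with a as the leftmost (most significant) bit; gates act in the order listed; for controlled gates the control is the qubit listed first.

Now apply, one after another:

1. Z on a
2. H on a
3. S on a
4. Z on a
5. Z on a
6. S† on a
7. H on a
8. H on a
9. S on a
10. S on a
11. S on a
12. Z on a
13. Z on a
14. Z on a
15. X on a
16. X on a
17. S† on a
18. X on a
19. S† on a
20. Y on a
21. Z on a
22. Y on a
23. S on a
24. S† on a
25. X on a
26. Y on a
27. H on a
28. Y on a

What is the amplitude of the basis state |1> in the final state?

The amplitude on |1> is -1/2 + I/2. Key observation: steps 2-7 multiply out to the identity, so the circuit reduces to the remaining gates.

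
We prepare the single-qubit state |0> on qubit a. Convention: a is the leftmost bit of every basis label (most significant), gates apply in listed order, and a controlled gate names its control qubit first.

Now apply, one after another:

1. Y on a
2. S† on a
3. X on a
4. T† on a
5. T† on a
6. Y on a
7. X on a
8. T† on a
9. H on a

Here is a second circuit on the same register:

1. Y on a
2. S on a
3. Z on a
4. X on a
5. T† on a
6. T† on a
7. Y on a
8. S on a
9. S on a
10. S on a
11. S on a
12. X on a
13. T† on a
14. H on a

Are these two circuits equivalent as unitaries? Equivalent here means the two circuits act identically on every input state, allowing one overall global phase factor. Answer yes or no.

Yes, they are equivalent — the unitaries differ by at most a global phase.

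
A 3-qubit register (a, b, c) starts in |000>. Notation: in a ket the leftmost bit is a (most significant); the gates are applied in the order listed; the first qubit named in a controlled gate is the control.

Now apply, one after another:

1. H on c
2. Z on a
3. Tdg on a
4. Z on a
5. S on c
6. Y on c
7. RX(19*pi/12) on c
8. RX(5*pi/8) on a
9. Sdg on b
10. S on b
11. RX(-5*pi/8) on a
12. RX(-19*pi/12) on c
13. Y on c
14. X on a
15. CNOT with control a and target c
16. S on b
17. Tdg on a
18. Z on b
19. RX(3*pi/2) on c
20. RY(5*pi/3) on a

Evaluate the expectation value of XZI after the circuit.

The observable XZI averages to sqrt(3)/2. Key observation: steps 6-13 multiply out to the identity, so the circuit reduces to the remaining gates.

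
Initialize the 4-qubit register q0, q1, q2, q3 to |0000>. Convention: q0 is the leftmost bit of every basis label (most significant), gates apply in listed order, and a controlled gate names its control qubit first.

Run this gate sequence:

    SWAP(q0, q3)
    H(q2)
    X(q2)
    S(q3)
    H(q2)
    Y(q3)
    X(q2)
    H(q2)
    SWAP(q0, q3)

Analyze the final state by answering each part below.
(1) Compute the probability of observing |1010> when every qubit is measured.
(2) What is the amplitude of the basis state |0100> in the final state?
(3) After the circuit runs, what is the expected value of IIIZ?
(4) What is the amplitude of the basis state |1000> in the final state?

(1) A full measurement returns |1010> with probability 1/2.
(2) The final state's coefficient on |0100> equals 0.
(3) The expectation value of IIIZ is 1.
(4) |1000> carries amplitude sqrt(2)*I/2 in the final state.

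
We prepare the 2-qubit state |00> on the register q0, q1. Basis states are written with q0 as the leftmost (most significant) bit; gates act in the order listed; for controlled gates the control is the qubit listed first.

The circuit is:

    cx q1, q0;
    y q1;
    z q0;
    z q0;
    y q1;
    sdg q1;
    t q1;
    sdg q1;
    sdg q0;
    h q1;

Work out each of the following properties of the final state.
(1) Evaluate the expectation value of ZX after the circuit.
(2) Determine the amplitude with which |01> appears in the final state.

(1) The observable ZX averages to 1.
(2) The amplitude on |01> is sqrt(2)/2.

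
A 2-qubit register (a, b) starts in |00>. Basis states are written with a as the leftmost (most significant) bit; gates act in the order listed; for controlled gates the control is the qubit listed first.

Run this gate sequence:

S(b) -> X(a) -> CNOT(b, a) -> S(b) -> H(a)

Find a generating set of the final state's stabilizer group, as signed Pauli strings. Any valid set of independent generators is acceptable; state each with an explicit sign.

The final state is stabilized by the group generated by -XI, +IZ; other independent generating sets are equally valid.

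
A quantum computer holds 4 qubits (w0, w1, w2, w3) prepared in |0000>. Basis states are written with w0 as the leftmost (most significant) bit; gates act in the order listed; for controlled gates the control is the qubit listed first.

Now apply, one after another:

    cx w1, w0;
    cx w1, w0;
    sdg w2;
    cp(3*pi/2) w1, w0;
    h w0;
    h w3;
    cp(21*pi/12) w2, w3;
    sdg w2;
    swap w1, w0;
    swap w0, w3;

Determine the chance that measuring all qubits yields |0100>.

The probability of measuring |0100> is 1/4. Key observation: gates 1-2 undo each other exactly, leaving only the rest of the circuit to track.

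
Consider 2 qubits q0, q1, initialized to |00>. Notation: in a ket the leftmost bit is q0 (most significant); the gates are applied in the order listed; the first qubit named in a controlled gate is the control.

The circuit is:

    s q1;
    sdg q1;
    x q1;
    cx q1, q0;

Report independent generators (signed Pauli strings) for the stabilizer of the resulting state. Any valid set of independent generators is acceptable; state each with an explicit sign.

The final state is stabilized by the group generated by -ZI, -IZ; other independent generating sets are equally valid. Key observation: gates 1-2 undo each other exactly, leaving only the rest of the circuit to track.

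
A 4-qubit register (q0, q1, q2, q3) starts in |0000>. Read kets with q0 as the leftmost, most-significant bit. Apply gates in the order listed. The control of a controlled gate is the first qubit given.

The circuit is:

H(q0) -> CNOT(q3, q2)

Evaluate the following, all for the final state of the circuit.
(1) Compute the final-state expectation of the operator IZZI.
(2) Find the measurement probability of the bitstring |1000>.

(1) In the final state, IZZI has expectation 1.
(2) A full measurement returns |1000> with probability 1/2.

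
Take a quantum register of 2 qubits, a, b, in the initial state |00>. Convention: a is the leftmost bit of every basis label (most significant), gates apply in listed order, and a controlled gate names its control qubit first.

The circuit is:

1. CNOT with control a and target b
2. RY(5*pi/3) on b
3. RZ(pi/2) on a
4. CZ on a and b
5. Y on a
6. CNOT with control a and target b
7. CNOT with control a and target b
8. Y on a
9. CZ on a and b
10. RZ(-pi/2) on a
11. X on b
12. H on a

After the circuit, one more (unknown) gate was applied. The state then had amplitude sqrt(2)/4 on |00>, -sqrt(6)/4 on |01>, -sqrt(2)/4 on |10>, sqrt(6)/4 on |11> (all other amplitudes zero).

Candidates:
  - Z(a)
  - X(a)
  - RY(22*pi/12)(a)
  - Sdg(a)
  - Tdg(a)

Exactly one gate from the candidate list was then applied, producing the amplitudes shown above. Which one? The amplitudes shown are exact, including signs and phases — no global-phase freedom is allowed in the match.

It was Z(a) that produced the state shown. Key observation: the block from step 3 through step 10 cancels to the identity and can be dropped.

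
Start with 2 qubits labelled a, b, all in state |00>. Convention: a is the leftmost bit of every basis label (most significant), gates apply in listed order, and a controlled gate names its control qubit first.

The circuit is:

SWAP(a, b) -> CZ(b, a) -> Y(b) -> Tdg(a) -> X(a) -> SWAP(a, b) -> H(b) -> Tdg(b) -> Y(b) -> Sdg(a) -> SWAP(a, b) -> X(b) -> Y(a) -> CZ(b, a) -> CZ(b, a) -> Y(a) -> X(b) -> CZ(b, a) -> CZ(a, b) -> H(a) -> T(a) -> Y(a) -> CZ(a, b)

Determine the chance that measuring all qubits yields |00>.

Outcome |00> occurs with probability 0. Key observation: the block from step 13 through step 16 cancels to the identity and can be dropped.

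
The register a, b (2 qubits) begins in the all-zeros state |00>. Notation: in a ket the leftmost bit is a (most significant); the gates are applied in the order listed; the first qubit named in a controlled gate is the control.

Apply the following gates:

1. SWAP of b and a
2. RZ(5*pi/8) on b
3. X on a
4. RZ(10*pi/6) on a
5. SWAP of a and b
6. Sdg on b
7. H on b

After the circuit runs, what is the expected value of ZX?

The expectation value of ZX is -1.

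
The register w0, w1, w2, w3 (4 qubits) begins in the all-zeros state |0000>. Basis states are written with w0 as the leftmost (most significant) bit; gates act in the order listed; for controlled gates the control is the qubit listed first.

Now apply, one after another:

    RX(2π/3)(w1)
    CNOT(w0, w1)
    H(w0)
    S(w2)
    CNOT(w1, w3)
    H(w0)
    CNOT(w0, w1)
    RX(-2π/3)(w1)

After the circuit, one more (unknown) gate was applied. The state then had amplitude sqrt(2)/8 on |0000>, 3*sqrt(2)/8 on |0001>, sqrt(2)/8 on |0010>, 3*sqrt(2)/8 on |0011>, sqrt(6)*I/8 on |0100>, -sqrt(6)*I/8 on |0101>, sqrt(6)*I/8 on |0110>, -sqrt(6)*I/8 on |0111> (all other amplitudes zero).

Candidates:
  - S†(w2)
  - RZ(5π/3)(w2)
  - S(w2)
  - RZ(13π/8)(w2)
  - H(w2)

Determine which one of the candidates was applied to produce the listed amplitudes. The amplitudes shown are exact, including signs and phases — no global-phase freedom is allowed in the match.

The unique candidate consistent with the amplitudes is H(w2).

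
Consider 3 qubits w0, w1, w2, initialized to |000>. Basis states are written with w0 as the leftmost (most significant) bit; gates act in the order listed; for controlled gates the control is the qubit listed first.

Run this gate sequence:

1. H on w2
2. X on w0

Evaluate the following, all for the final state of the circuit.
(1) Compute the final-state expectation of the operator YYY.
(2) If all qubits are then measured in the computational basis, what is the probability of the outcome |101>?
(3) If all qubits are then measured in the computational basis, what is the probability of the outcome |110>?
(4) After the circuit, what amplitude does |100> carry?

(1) In the final state, YYY has expectation 0.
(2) Outcome |101> occurs with probability 1/2.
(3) A full measurement returns |110> with probability 0.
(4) The amplitude on |100> is sqrt(2)/2.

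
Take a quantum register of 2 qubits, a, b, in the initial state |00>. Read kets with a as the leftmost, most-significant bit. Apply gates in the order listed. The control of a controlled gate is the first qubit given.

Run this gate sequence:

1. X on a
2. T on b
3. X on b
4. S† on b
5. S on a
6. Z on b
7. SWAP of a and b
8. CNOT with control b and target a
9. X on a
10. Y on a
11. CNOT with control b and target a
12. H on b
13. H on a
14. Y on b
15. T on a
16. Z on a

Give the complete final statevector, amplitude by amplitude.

The final amplitudes are -1/2 on |00>, -1/2 on |01>, -exp(I*pi/4)/2 on |10>, -exp(I*pi/4)/2 on |11>.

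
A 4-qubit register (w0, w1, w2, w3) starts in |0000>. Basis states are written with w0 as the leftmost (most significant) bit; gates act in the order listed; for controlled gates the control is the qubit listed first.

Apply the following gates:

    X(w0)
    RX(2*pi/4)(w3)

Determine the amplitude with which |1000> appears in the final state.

The amplitude on |1000> is sqrt(2)/2.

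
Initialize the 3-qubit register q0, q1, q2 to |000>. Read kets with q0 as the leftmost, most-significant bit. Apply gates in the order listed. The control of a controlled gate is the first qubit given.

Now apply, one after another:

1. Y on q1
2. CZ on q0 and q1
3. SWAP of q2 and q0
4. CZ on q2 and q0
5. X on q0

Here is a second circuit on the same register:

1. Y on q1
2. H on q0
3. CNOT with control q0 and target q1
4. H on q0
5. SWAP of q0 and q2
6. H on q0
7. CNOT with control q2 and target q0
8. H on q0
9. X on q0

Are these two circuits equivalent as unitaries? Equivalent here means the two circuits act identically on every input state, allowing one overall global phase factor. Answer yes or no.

No — the two circuits implement different unitaries, even allowing a global phase.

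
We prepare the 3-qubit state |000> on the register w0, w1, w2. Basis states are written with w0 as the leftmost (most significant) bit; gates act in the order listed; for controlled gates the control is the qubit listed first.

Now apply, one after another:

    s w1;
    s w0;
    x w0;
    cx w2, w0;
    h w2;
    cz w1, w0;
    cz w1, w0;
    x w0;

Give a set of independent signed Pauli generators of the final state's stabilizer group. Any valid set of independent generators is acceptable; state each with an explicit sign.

One valid set of independent stabilizer generators is +IIX, +ZII, +IZI (any independent generating set of the same group is equally correct).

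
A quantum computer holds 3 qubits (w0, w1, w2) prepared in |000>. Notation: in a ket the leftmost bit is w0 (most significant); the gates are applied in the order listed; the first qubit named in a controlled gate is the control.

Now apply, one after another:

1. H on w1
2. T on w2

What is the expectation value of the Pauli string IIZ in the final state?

In the final state, IIZ has expectation 1.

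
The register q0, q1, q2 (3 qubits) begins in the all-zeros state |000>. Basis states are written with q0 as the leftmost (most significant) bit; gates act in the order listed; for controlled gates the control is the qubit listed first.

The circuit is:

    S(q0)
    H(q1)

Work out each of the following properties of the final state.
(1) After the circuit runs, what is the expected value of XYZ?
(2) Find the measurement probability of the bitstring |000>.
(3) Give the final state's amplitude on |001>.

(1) The observable XYZ averages to 0.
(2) Outcome |000> occurs with probability 1/2.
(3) The amplitude on |001> is 0.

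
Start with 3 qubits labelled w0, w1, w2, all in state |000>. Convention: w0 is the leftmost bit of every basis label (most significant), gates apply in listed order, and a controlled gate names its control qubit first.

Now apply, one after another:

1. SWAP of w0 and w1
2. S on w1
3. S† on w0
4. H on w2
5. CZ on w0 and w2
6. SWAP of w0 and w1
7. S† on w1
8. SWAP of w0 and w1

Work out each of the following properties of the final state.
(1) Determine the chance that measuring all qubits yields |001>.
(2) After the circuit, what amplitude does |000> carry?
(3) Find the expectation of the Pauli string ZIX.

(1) Outcome |001> occurs with probability 1/2.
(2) |000> carries amplitude sqrt(2)/2 in the final state.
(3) The expectation value of ZIX is 1.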